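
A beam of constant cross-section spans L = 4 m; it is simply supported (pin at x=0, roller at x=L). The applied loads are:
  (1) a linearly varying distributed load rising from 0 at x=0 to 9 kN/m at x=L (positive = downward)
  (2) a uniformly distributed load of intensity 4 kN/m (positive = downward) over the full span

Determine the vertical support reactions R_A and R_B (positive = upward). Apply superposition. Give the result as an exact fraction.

R_A = 14 kN, R_B = 20 kN

Load 1 — triangular load w₀=9 kN/m (0→w₀ over full span):
  R_A = w₀L/6 = 9·4/6 = 6 kN
  R_B = w₀L/3 = 9·4/3 = 12 kN
Load 2 — uniform load w=4 kN/m over full span:
  R_A = wL/2 = 4·4/2 = 8 kN
  R_B = wL/2 = 4·4/2 = 8 kN
Superposition: R_A = 14 kN, R_B = 20 kN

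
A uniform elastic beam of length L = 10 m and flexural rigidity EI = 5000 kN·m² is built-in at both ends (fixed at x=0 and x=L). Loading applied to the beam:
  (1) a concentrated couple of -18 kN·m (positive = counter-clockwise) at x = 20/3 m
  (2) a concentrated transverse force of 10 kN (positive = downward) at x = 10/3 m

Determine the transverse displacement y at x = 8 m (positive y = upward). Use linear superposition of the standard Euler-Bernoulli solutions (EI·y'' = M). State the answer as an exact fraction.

y(8) = -413/253125 m

Load 1 — applied couple M₀=-18 kN·m at a=20/3 m (b=L-a=10/3):
  y_1 = (R_Ax³/6 - M_Ax²/2 - M₀(x-a)²/2)/EI  [x>a] with R_A=-12/5, M_A=-6 = ((-12/5)·8³/6 - (-6)·8²/2 - (-18)·(8-(20/3))²/2)/5000 = 2/3125 m
Load 2 — point force P=10 kN at a=10/3 m (b=L-a=20/3):
  y_2 = -Pa²(L-x)²(3bL-(3b+a)(L-x))/(6L³EI)  [x>a] = -10·(10/3)²·(10-8)²·(3·(20/3)·10-(3·(20/3)+(10/3))·(10-8))/(6·10³·5000) = -23/10125 m
Superposition: y = Σ y_i = -413/253125 m ≈ -0.001632 m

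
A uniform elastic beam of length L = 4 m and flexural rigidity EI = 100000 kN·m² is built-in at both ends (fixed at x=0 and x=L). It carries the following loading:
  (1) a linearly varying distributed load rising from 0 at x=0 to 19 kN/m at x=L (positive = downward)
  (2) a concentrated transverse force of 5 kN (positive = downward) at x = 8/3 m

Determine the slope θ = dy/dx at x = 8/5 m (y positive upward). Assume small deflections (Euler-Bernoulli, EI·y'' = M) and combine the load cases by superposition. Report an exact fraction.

θ(8/5) = -638/17578125 rad

Load 1 — triangular load w₀=19 kN/m (0→w₀ over full span):
  θ_1 = -w₀(2x(L-x)(L-2x)(x+2L)+x²(L-x)²)/(120LEI) = -19·(2·(8/5)·(4-(8/5))·(4-2·(8/5))·((8/5)+2·4)+(8/5)²·(4-(8/5))²)/(120·4·100000) = -57/1953125 rad
Load 2 — point force P=5 kN at a=8/3 m (b=L-a=4/3):
  θ_2 = -Pb²x(2aL-(3a+b)x)/(2L³EI)  [x≤a] = -5·(4/3)²·(8/5)·(2·(8/3)·4-(3·(8/3)+(4/3))·(8/5))/(2·4³·100000) = -1/140625 rad
Superposition: θ = Σ θ_i = -638/17578125 rad ≈ -0.000036 rad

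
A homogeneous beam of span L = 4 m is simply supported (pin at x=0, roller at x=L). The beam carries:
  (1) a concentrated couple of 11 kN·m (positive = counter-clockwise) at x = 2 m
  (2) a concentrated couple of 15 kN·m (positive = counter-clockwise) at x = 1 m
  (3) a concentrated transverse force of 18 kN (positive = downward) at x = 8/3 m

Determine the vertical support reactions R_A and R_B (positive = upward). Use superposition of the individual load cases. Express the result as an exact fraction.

Load 1 — applied couple M₀=11 kN·m at a=2 m (b=L-a=2):
  R_A = M₀/L = 11/4 kN
  R_B = -M₀/L = -11/4 kN
Load 2 — applied couple M₀=15 kN·m at a=1 m (b=L-a=3):
  R_A = M₀/L = 15/4 kN
  R_B = -M₀/L = -15/4 kN
Load 3 — point force P=18 kN at a=8/3 m (b=L-a=4/3):
  R_A = Pb/L = 18·(4/3)/4 = 6 kN
  R_B = Pa/L = 18·(8/3)/4 = 12 kN
Superposition: R_A = 25/2 kN, R_B = 11/2 kN

R_A = 25/2 kN, R_B = 11/2 kN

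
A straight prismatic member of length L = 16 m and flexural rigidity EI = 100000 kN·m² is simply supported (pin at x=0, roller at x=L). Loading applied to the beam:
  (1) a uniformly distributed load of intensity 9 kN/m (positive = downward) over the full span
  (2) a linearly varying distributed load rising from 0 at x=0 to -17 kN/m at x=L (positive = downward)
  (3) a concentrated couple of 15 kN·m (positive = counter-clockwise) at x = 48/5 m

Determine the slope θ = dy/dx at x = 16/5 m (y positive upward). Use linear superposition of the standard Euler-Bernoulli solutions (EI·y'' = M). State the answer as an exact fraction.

θ(16/5) = -37273/35156250 rad

Load 1 — uniform load w=9 kN/m over full span:
  θ_1 = -w(L³-6Lx²+4x³)/(24EI) = -9·(16³-6·16·(16/5)²+4·(16/5)³)/(24·100000) = -4752/390625 rad
Load 2 — triangular load w₀=-17 kN/m (0→w₀ over full span):
  θ_2 = -w₀(7L⁴-30L²x²+15x⁴)/(360LEI) = -(-17)·(7·16⁴-30·16²·(16/5)²+15·(16/5)⁴)/(360·16·100000) = 198016/17578125 rad
Load 3 — applied couple M₀=15 kN·m at a=48/5 m (b=L-a=32/5):
  θ_3 = (M₀x²/(2L)+C₁)/EI  [x≤a] with C₁=M₀(3b²-L²)/(6L)=-104/5 = (15·(16/5)²/(2·16)+(-104/5))/100000 = -1/6250 rad
Superposition: θ = Σ θ_i = -37273/35156250 rad ≈ -0.001060 rad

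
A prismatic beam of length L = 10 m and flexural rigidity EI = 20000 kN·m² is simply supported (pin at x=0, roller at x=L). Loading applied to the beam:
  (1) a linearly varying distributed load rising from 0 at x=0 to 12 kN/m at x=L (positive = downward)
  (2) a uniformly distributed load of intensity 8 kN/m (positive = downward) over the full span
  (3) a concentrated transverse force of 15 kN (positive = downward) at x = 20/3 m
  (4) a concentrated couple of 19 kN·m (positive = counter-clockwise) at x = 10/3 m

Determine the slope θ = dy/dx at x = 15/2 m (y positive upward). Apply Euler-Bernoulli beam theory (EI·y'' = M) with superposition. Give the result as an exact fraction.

θ(15/2) = 154241/6912000 rad

Load 1 — triangular load w₀=12 kN/m (0→w₀ over full span):
  θ_1 = -w₀(7L⁴-30L²x²+15x⁴)/(360LEI) = -12·(7·10⁴-30·10²·(15/2)²+15·(15/2)⁴)/(360·10·20000) = 1313/153600 rad
Load 2 — uniform load w=8 kN/m over full span:
  θ_2 = -w(L³-6Lx²+4x³)/(24EI) = -8·(10³-6·10·(15/2)²+4·(15/2)³)/(24·20000) = 11/960 rad
Load 3 — point force P=15 kN at a=20/3 m (b=L-a=10/3):
  θ_3 = -Pa(2L²-6Lx+3x²+a²)/(6LEI)  [x>a] = -15·(20/3)·(2·10²-6·10·(15/2)+3·(15/2)²+(20/3)²)/(6·10·20000) = 53/17280 rad
Load 4 — applied couple M₀=19 kN·m at a=10/3 m (b=L-a=20/3):
  θ_4 = (M₀x²/(2L)-M₀(x-a)+C₁)/EI  [x>a] with C₁=M₀(3b²-L²)/(6L)=95/9 = (19·(15/2)²/(2·10)-19·((15/2)-(10/3))+(95/9))/20000 = -437/576000 rad
Superposition: θ = Σ θ_i = 154241/6912000 rad ≈ 0.022315 rad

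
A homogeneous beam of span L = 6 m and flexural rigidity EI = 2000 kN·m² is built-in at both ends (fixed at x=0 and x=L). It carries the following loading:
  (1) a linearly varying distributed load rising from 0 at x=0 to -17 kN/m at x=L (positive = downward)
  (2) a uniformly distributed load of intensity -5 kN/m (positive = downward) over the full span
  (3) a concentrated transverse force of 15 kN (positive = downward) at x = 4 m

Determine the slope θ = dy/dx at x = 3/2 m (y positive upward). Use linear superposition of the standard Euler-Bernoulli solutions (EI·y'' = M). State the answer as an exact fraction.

θ(3/2) = 21501/2560000 rad

Load 1 — triangular load w₀=-17 kN/m (0→w₀ over full span):
  θ_1 = -w₀(2x(L-x)(L-2x)(x+2L)+x²(L-x)²)/(120LEI) = -(-17)·(2·(3/2)·(6-(3/2))·(6-2·(3/2))·((3/2)+2·6)+(3/2)²·(6-(3/2))²)/(120·6·2000) = 17901/2560000 rad
Load 2 — uniform load w=-5 kN/m over full span:
  θ_2 = -wx(L-x)(L-2x)/(12EI) = -(-5)·(3/2)·(6-(3/2))·(6-2·(3/2))/(12·2000) = 27/6400 rad
Load 3 — point force P=15 kN at a=4 m (b=L-a=2):
  θ_3 = -Pb²x(2aL-(3a+b)x)/(2L³EI)  [x≤a] = -15·2²·(3/2)·(2·4·6-(3·4+2)·(3/2))/(2·6³·2000) = -9/3200 rad
Superposition: θ = Σ θ_i = 21501/2560000 rad ≈ 0.008399 rad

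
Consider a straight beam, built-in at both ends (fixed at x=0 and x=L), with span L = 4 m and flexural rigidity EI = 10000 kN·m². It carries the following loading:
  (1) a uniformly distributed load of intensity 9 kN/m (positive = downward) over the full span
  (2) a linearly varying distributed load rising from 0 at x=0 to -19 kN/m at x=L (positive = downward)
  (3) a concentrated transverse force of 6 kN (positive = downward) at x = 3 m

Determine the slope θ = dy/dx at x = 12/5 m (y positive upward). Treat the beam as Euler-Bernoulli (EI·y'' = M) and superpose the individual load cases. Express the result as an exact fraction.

θ(12/5) = 14/390625 rad

Load 1 — uniform load w=9 kN/m over full span:
  θ_1 = -wx(L-x)(L-2x)/(12EI) = -9·(12/5)·(4-(12/5))·(4-2·(12/5))/(12·10000) = 18/78125 rad
Load 2 — triangular load w₀=-19 kN/m (0→w₀ over full span):
  θ_2 = -w₀(2x(L-x)(L-2x)(x+2L)+x²(L-x)²)/(120LEI) = -(-19)·(2·(12/5)·(4-(12/5))·(4-2·(12/5))·((12/5)+2·4)+(12/5)²·(4-(12/5))²)/(120·4·10000) = -76/390625 rad
Load 3 — point force P=6 kN at a=3 m (b=L-a=1):
  θ_3 = -Pb²x(2aL-(3a+b)x)/(2L³EI)  [x≤a] = -6·1²·(12/5)·(2·3·4-(3·3+1)·(12/5))/(2·4³·10000) = 0 rad
Superposition: θ = Σ θ_i = 14/390625 rad ≈ 0.000036 rad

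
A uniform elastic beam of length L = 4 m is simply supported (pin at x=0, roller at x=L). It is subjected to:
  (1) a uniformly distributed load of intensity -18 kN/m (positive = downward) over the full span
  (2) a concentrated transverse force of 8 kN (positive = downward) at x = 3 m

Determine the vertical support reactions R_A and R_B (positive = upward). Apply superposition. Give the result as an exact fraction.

Load 1 — uniform load w=-18 kN/m over full span:
  R_A = wL/2 = (-18)·4/2 = -36 kN
  R_B = wL/2 = (-18)·4/2 = -36 kN
Load 2 — point force P=8 kN at a=3 m (b=L-a=1):
  R_A = Pb/L = 8·1/4 = 2 kN
  R_B = Pa/L = 8·3/4 = 6 kN
Superposition: R_A = -34 kN, R_B = -30 kN

R_A = -34 kN, R_B = -30 kN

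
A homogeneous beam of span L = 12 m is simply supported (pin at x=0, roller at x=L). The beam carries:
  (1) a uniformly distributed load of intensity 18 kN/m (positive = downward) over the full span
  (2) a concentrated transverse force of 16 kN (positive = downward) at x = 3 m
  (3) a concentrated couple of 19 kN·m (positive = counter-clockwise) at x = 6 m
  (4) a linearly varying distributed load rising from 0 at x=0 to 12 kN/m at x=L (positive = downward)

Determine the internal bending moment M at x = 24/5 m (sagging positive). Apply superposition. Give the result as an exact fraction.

M(24/5) = 55526/125 kN·m

Load 1 — uniform load w=18 kN/m over full span:
  M_1 = wx(L-x)/2 = 18·(24/5)·(12-(24/5))/2 = 7776/25 kN·m
Load 2 — point force P=16 kN at a=3 m (b=L-a=9):
  M_2 = Pa(L-x)/L  [x>a] = 16·3·(12-(24/5))/12 = 144/5 kN·m
Load 3 — applied couple M₀=19 kN·m at a=6 m (b=L-a=6):
  M_3 = M₀x/L  [x≤a] = 19·(24/5)/12 = 38/5 kN·m
Load 4 — triangular load w₀=12 kN/m (0→w₀ over full span):
  M_4 = w₀Lx/6 - w₀x³/(6L) = 12·12·(24/5)/6 - 12·(24/5)³/(6·12) = 12096/125 kN·m
Superposition: M = Σ M_i = 55526/125 kN·m ≈ 444.208000 kN·m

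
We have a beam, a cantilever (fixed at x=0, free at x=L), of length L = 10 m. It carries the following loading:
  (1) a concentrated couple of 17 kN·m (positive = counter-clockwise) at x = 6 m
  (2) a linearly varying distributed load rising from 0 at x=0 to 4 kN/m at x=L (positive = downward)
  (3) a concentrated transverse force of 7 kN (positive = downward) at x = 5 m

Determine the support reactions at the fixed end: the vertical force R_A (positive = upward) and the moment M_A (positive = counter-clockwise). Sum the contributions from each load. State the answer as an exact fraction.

R_A = 27 kN, M_A = 454/3 kN·m

Load 1 — applied couple M₀=17 kN·m at a=6 m (b=L-a=4):
  R_A = 0 kN
  M_A = -M₀ = -17 kN·m
Load 2 — triangular load w₀=4 kN/m (0→w₀ over full span):
  R_A = w₀L/2 = 4·10/2 = 20 kN
  M_A = w₀L²/3 = 4·10²/3 = 400/3 kN·m
Load 3 — point force P=7 kN at a=5 m (b=L-a=5):
  R_A = P = 7 kN
  M_A = Pa = 7·5 = 35 kN·m
Superposition: R_A = 27 kN, M_A = 454/3 kN·m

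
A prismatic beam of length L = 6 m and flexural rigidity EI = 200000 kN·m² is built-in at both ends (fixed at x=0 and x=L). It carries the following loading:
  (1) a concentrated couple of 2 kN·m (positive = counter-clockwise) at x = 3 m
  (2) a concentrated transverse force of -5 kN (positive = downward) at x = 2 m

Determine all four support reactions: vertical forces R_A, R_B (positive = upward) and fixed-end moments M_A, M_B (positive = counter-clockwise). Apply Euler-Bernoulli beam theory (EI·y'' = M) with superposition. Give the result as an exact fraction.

R_A = -173/54 kN, M_A = -71/18 kN·m, R_B = -97/54 kN, M_B = 49/18 kN·m

Load 1 — applied couple M₀=2 kN·m at a=3 m (b=L-a=3):
  R_A = 6M₀ab/L³ = 6·2·3·3/6³ = 1/2 kN
  M_A = M₀b(2a-b)/L² = 2·3·(2·3-3)/6² = 1/2 kN·m
  R_B = -6M₀ab/L³ = -6·2·3·3/6³ = -1/2 kN
  M_B = M₀a(2b-a)/L² = 2·3·(2·3-3)/6² = 1/2 kN·m
Load 2 — point force P=-5 kN at a=2 m (b=L-a=4):
  R_A = Pb²(3a+b)/L³ = (-5)·4²·(3·2+4)/6³ = -100/27 kN
  M_A = Pab²/L² = (-5)·2·4²/6² = -40/9 kN·m
  R_B = Pa²(a+3b)/L³ = (-5)·2²·(2+3·4)/6³ = -35/27 kN
  M_B = -Pa²b/L² = -(-5)·2²·4/6² = 20/9 kN·m
Superposition: R_A = -173/54 kN, M_A = -71/18 kN·m, R_B = -97/54 kN, M_B = 49/18 kN·m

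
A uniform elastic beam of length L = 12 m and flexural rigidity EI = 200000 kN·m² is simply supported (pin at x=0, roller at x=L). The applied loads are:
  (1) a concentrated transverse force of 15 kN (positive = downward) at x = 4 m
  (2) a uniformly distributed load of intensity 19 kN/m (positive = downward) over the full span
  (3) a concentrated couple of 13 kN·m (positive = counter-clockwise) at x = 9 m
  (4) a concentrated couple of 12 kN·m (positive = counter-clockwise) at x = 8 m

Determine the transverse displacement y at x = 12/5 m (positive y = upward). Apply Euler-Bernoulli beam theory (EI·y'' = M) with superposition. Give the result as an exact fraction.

y(12/5) = -4285087/250000000 m

Load 1 — point force P=15 kN at a=4 m (b=L-a=8):
  y_1 = -Pbx(L²-b²-x²)/(6LEI)  [x≤a] = -15·8·(12/5)·(12²-8²-(12/5)²)/(6·12·200000) = -116/78125 m
Load 2 — uniform load w=19 kN/m over full span:
  y_2 = -wx(L³-2Lx²+x³)/(24EI) = -19·(12/5)·(12³-2·12·(12/5)²+(12/5)³)/(24·200000) = -29754/1953125 m
Load 3 — applied couple M₀=13 kN·m at a=9 m (b=L-a=3):
  y_3 = (M₀x³/(6L)+C₁x)/EI  [x≤a] with C₁=M₀(3b²-L²)/(6L)=-169/8 = (13·(12/5)³/(6·12)+(-169/8)·(12/5))/200000 = -12051/50000000 m
Load 4 — applied couple M₀=12 kN·m at a=8 m (b=L-a=4):
  y_4 = (M₀x³/(6L)+C₁x)/EI  [x≤a] with C₁=M₀(3b²-L²)/(6L)=-16 = (12·(12/5)³/(6·12)+(-16)·(12/5))/200000 = -141/781250 m
Superposition: y = Σ y_i = -4285087/250000000 m ≈ -0.017140 m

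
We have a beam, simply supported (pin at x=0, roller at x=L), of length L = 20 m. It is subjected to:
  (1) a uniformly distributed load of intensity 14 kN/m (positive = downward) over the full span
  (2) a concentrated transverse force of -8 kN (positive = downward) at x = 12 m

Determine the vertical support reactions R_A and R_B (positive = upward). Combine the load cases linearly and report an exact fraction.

Load 1 — uniform load w=14 kN/m over full span:
  R_A = wL/2 = 14·20/2 = 140 kN
  R_B = wL/2 = 14·20/2 = 140 kN
Load 2 — point force P=-8 kN at a=12 m (b=L-a=8):
  R_A = Pb/L = (-8)·8/20 = -16/5 kN
  R_B = Pa/L = (-8)·12/20 = -24/5 kN
Superposition: R_A = 684/5 kN, R_B = 676/5 kN

R_A = 684/5 kN, R_B = 676/5 kN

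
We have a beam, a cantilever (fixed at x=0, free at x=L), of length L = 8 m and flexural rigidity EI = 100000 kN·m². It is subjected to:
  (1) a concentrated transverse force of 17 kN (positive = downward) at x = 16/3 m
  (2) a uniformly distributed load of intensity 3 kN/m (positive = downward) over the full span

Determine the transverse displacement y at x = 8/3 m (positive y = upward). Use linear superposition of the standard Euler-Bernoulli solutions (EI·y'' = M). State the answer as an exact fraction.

Load 1 — point force P=17 kN at a=16/3 m (b=L-a=8/3):
  y_1 = -Px²(3a-x)/(6EI)  [x≤a] = -17·(8/3)²·(3·(16/3)-(8/3))/(6·100000) = -136/50625 m
Load 2 — uniform load w=3 kN/m over full span:
  y_2 = -wx²(x²-4Lx+6L²)/(24EI) = -3·(8/3)²·((8/3)²-4·8·(8/3)+6·8²)/(24·100000) = -688/253125 m
Superposition: y = Σ y_i = -152/28125 m ≈ -0.005404 m

y(8/3) = -152/28125 m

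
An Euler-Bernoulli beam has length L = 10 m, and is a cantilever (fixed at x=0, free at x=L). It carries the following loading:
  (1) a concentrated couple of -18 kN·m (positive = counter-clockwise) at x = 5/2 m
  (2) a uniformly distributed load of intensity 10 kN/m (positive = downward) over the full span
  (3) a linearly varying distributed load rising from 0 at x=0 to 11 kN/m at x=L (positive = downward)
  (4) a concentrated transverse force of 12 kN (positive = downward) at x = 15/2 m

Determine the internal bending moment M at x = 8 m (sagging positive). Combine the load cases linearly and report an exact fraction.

Load 1 — applied couple M₀=-18 kN·m at a=5/2 m (b=L-a=15/2):
  M_1 = 0  [x>a] = 0 kN·m
Load 2 — uniform load w=10 kN/m over full span:
  M_2 = -w(L-x)²/2 = -10·(10-8)²/2 = -20 kN·m
Load 3 — triangular load w₀=11 kN/m (0→w₀ over full span):
  M_3 = w₀Lx/2 - w₀L²/3 - w₀x³/(6L) = 11·10·8/2 - 11·10²/3 - 11·8³/(6·10) = -308/15 kN·m
Load 4 — point force P=12 kN at a=15/2 m (b=L-a=5/2):
  M_4 = 0  [x>a] = 0 kN·m
Superposition: M = Σ M_i = -608/15 kN·m ≈ -40.533333 kN·m

M(8) = -608/15 kN·m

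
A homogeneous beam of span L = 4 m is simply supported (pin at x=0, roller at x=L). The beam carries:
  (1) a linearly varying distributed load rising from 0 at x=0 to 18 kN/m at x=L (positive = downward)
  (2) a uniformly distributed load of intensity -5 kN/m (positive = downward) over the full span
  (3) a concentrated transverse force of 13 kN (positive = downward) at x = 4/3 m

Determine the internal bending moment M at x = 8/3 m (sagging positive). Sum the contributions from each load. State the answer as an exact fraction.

M(8/3) = 44/3 kN·m

Load 1 — triangular load w₀=18 kN/m (0→w₀ over full span):
  M_1 = w₀Lx/6 - w₀x³/(6L) = 18·4·(8/3)/6 - 18·(8/3)³/(6·4) = 160/9 kN·m
Load 2 — uniform load w=-5 kN/m over full span:
  M_2 = wx(L-x)/2 = (-5)·(8/3)·(4-(8/3))/2 = -80/9 kN·m
Load 3 — point force P=13 kN at a=4/3 m (b=L-a=8/3):
  M_3 = Pa(L-x)/L  [x>a] = 13·(4/3)·(4-(8/3))/4 = 52/9 kN·m
Superposition: M = Σ M_i = 44/3 kN·m ≈ 14.666667 kN·m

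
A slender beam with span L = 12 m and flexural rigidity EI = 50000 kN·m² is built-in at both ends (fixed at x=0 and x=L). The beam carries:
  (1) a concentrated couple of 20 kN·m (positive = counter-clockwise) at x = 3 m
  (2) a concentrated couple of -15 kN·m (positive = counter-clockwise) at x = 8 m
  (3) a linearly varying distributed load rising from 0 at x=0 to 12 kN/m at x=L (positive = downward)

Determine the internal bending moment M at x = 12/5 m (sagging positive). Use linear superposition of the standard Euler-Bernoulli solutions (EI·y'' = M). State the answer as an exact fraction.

Load 1 — applied couple M₀=20 kN·m at a=3 m (b=L-a=9):
  M_1 = R_Ax - M_A  [x≤a] with R_A=15/8, M_A=-15/4 = (15/8)·(12/5) - (-15/4) = 33/4 kN·m
Load 2 — applied couple M₀=-15 kN·m at a=8 m (b=L-a=4):
  M_2 = R_Ax - M_A  [x≤a] with R_A=-5/3, M_A=-5 = (-5/3)·(12/5) - (-5) = 1 kN·m
Load 3 — triangular load w₀=12 kN/m (0→w₀ over full span):
  M_3 = 3w₀Lx/20 - w₀L²/30 - w₀x³/(6L) = 3·12·12·(12/5)/20 - 12·12²/30 - 12·(12/5)³/(6·12) = -1008/125 kN·m
Superposition: M = Σ M_i = 593/500 kN·m ≈ 1.186000 kN·m

M(12/5) = 593/500 kN·m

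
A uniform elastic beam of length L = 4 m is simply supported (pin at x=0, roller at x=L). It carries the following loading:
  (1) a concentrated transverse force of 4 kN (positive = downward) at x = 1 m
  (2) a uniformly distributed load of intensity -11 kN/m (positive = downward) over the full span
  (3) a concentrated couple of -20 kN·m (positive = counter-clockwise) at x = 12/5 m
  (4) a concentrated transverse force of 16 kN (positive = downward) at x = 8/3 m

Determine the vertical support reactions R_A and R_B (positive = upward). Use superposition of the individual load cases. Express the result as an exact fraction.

Load 1 — point force P=4 kN at a=1 m (b=L-a=3):
  R_A = Pb/L = 4·3/4 = 3 kN
  R_B = Pa/L = 4·1/4 = 1 kN
Load 2 — uniform load w=-11 kN/m over full span:
  R_A = wL/2 = (-11)·4/2 = -22 kN
  R_B = wL/2 = (-11)·4/2 = -22 kN
Load 3 — applied couple M₀=-20 kN·m at a=12/5 m (b=L-a=8/5):
  R_A = M₀/L = (-20)/4 = -5 kN
  R_B = -M₀/L = -(-20)/4 = 5 kN
Load 4 — point force P=16 kN at a=8/3 m (b=L-a=4/3):
  R_A = Pb/L = 16·(4/3)/4 = 16/3 kN
  R_B = Pa/L = 16·(8/3)/4 = 32/3 kN
Superposition: R_A = -56/3 kN, R_B = -16/3 kN

R_A = -56/3 kN, R_B = -16/3 kN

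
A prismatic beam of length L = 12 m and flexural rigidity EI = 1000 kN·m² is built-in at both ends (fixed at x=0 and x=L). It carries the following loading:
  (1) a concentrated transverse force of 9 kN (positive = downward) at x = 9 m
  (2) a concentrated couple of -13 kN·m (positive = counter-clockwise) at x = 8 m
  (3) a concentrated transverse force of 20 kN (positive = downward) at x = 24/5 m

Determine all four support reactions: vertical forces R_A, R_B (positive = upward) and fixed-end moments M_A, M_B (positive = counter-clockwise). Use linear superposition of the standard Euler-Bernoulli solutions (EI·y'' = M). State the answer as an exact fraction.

R_A = 93037/7200 kN, M_A = 42347/1200 kN·m, R_B = 115763/7200 kN, M_B = -15291/400 kN·m

Load 1 — point force P=9 kN at a=9 m (b=L-a=3):
  R_A = Pb²(3a+b)/L³ = 9·3²·(3·9+3)/12³ = 45/32 kN
  M_A = Pab²/L² = 9·9·3²/12² = 81/16 kN·m
  R_B = Pa²(a+3b)/L³ = 9·9²·(9+3·3)/12³ = 243/32 kN
  M_B = -Pa²b/L² = -9·9²·3/12² = -243/16 kN·m
Load 2 — applied couple M₀=-13 kN·m at a=8 m (b=L-a=4):
  R_A = 6M₀ab/L³ = 6·(-13)·8·4/12³ = -13/9 kN
  M_A = M₀b(2a-b)/L² = (-13)·4·(2·8-4)/12² = -13/3 kN·m
  R_B = -6M₀ab/L³ = -6·(-13)·8·4/12³ = 13/9 kN
  M_B = M₀a(2b-a)/L² = (-13)·8·(2·4-8)/12² = 0 kN·m
Load 3 — point force P=20 kN at a=24/5 m (b=L-a=36/5):
  R_A = Pb²(3a+b)/L³ = 20·(36/5)²·(3·(24/5)+(36/5))/12³ = 324/25 kN
  M_A = Pab²/L² = 20·(24/5)·(36/5)²/12² = 864/25 kN·m
  R_B = Pa²(a+3b)/L³ = 20·(24/5)²·((24/5)+3·(36/5))/12³ = 176/25 kN
  M_B = -Pa²b/L² = -20·(24/5)²·(36/5)/12² = -576/25 kN·m
Superposition: R_A = 93037/7200 kN, M_A = 42347/1200 kN·m, R_B = 115763/7200 kN, M_B = -15291/400 kN·m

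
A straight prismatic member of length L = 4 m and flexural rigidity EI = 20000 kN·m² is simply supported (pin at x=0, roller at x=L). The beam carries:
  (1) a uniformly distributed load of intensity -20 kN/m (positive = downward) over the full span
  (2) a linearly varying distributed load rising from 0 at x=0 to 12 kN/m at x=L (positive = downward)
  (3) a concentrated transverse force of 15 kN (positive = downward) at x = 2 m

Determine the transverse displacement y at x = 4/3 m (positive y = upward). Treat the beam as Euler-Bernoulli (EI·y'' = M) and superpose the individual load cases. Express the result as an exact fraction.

Load 1 — uniform load w=-20 kN/m over full span:
  y_1 = -wx(L³-2Lx²+x³)/(24EI) = -(-20)·(4/3)·(4³-2·4·(4/3)²+(4/3)³)/(24·20000) = 88/30375 m
Load 2 — triangular load w₀=12 kN/m (0→w₀ over full span):
  y_2 = -w₀x(7L⁴-10L²x²+3x⁴)/(360LEI) = -12·(4/3)·(7·4⁴-10·4²·(4/3)²+3·(4/3)⁴)/(360·4·20000) = -128/151875 m
Load 3 — point force P=15 kN at a=2 m (b=L-a=2):
  y_3 = -Pbx(L²-b²-x²)/(6LEI)  [x≤a] = -15·2·(4/3)·(4²-2²-(4/3)²)/(6·4·20000) = -23/27000 m
Superposition: y = Σ y_i = 487/405000 m ≈ 0.001202 m

y(4/3) = 487/405000 m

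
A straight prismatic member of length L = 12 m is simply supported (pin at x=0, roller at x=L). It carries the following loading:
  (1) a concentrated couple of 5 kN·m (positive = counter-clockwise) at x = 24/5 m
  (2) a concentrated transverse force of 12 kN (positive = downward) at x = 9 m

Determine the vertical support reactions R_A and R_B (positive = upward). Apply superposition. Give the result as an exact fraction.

R_A = 41/12 kN, R_B = 103/12 kN

Load 1 — applied couple M₀=5 kN·m at a=24/5 m (b=L-a=36/5):
  R_A = M₀/L = 5/12 kN
  R_B = -M₀/L = -5/12 kN
Load 2 — point force P=12 kN at a=9 m (b=L-a=3):
  R_A = Pb/L = 12·3/12 = 3 kN
  R_B = Pa/L = 12·9/12 = 9 kN
Superposition: R_A = 41/12 kN, R_B = 103/12 kN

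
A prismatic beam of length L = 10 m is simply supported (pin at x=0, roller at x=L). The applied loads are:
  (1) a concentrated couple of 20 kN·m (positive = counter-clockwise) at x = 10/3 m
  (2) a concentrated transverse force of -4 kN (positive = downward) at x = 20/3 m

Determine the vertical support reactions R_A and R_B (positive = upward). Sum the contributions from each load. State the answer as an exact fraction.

R_A = 2/3 kN, R_B = -14/3 kN

Load 1 — applied couple M₀=20 kN·m at a=10/3 m (b=L-a=20/3):
  R_A = M₀/L = 20/10 = 2 kN
  R_B = -M₀/L = -20/10 = -2 kN
Load 2 — point force P=-4 kN at a=20/3 m (b=L-a=10/3):
  R_A = Pb/L = (-4)·(10/3)/10 = -4/3 kN
  R_B = Pa/L = (-4)·(20/3)/10 = -8/3 kN
Superposition: R_A = 2/3 kN, R_B = -14/3 kN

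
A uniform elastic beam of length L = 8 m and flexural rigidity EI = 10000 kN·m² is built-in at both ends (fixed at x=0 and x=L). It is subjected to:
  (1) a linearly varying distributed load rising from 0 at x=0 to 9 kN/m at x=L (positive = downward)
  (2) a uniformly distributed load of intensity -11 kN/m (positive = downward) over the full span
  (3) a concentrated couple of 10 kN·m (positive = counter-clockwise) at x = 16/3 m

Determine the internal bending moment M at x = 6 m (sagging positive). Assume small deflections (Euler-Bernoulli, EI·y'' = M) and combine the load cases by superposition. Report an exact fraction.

Load 1 — triangular load w₀=9 kN/m (0→w₀ over full span):
  M_1 = 3w₀Lx/20 - w₀L²/30 - w₀x³/(6L) = 3·9·8·6/20 - 9·8²/30 - 9·6³/(6·8) = 51/10 kN·m
Load 2 — uniform load w=-11 kN/m over full span:
  M_2 = wLx/2 - wL²/12 - wx²/2 = (-11)·8·6/2 - (-11)·8²/12 - (-11)·6²/2 = -22/3 kN·m
Load 3 — applied couple M₀=10 kN·m at a=16/3 m (b=L-a=8/3):
  M_3 = R_Ax - M_A - M₀  [x>a] with R_A=5/3, M_A=10/3 = (5/3)·6 - (10/3) - 10 = -10/3 kN·m
Superposition: M = Σ M_i = -167/30 kN·m ≈ -5.566667 kN·m

M(6) = -167/30 kN·m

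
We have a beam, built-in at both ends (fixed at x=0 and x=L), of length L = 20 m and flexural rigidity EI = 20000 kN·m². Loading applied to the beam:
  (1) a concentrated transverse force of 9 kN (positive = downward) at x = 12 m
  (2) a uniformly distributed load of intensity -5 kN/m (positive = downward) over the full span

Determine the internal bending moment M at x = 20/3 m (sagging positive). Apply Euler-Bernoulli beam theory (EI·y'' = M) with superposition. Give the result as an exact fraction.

M(20/3) = -11636/225 kN·m

Load 1 — point force P=9 kN at a=12 m (b=L-a=8):
  M_1 = Pb²(3a+b)x/L³ - Pab²/L²  [x≤a] = 9·8²·(3·12+8)·(20/3)/20³ - 9·12·8²/20² = 96/25 kN·m
Load 2 — uniform load w=-5 kN/m over full span:
  M_2 = wLx/2 - wL²/12 - wx²/2 = (-5)·20·(20/3)/2 - (-5)·20²/12 - (-5)·(20/3)²/2 = -500/9 kN·m
Superposition: M = Σ M_i = -11636/225 kN·m ≈ -51.715556 kN·m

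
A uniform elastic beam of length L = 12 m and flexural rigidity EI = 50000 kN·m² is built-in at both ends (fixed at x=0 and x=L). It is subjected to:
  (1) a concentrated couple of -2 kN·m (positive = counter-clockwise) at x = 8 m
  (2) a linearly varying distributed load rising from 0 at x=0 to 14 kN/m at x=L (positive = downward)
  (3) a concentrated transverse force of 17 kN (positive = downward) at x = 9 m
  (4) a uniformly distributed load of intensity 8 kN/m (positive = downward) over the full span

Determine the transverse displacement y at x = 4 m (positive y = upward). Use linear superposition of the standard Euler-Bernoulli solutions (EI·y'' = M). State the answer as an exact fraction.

Load 1 — applied couple M₀=-2 kN·m at a=8 m (b=L-a=4):
  y_1 = (R_Ax³/6 - M_Ax²/2)/EI  [x≤a] with R_A=-2/9, M_A=-2/3 = ((-2/9)·4³/6 - (-2/3)·4²/2)/50000 = 1/16875 m
Load 2 — triangular load w₀=14 kN/m (0→w₀ over full span):
  y_2 = -w₀x²(L-x)²(x+2L)/(120LEI) = -14·4²·(12-4)²·(4+2·12)/(120·12·50000) = -784/140625 m
Load 3 — point force P=17 kN at a=9 m (b=L-a=3):
  y_3 = -Pb²x²(3aL-(3a+b)x)/(6L³EI)  [x≤a] = -17·3²·4²·(3·9·12-(3·9+3)·4)/(6·12³·50000) = -289/300000 m
Load 4 — uniform load w=8 kN/m over full span:
  y_4 = -wx²(L-x)²/(24EI) = -8·4²·(12-4)²/(24·50000) = -64/9375 m
Superposition: y = Σ y_i = -179629/13500000 m ≈ -0.013306 m

y(4) = -179629/13500000 m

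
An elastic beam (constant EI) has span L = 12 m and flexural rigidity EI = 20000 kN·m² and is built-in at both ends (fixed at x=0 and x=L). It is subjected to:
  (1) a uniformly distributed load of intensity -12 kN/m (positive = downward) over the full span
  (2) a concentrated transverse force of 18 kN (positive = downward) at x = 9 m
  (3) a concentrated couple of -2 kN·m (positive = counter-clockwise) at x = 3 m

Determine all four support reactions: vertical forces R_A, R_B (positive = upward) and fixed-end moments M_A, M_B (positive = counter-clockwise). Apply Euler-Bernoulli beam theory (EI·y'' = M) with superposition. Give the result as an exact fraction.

Load 1 — uniform load w=-12 kN/m over full span:
  R_A = wL/2 = (-12)·12/2 = -72 kN
  M_A = wL²/12 = (-12)·12²/12 = -144 kN·m
  R_B = wL/2 = (-12)·12/2 = -72 kN
  M_B = -wL²/12 = -(-12)·12²/12 = 144 kN·m
Load 2 — point force P=18 kN at a=9 m (b=L-a=3):
  R_A = Pb²(3a+b)/L³ = 18·3²·(3·9+3)/12³ = 45/16 kN
  M_A = Pab²/L² = 18·9·3²/12² = 81/8 kN·m
  R_B = Pa²(a+3b)/L³ = 18·9²·(9+3·3)/12³ = 243/16 kN
  M_B = -Pa²b/L² = -18·9²·3/12² = -243/8 kN·m
Load 3 — applied couple M₀=-2 kN·m at a=3 m (b=L-a=9):
  R_A = 6M₀ab/L³ = 6·(-2)·3·9/12³ = -3/16 kN
  M_A = M₀b(2a-b)/L² = (-2)·9·(2·3-9)/12² = 3/8 kN·m
  R_B = -6M₀ab/L³ = -6·(-2)·3·9/12³ = 3/16 kN
  M_B = M₀a(2b-a)/L² = (-2)·3·(2·9-3)/12² = -5/8 kN·m
Superposition: R_A = -555/8 kN, M_A = -267/2 kN·m, R_B = -453/8 kN, M_B = 113 kN·m

R_A = -555/8 kN, M_A = -267/2 kN·m, R_B = -453/8 kN, M_B = 113 kN·m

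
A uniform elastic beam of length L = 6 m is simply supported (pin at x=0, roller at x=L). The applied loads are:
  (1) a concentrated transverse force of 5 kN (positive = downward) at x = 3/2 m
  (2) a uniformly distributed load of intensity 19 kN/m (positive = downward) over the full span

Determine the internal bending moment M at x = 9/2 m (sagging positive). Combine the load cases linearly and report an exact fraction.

Load 1 — point force P=5 kN at a=3/2 m (b=L-a=9/2):
  M_1 = Pa(L-x)/L  [x>a] = 5·(3/2)·(6-(9/2))/6 = 15/8 kN·m
Load 2 — uniform load w=19 kN/m over full span:
  M_2 = wx(L-x)/2 = 19·(9/2)·(6-(9/2))/2 = 513/8 kN·m
Superposition: M = Σ M_i = 66 kN·m ≈ 66.000000 kN·m

M(9/2) = 66 kN·m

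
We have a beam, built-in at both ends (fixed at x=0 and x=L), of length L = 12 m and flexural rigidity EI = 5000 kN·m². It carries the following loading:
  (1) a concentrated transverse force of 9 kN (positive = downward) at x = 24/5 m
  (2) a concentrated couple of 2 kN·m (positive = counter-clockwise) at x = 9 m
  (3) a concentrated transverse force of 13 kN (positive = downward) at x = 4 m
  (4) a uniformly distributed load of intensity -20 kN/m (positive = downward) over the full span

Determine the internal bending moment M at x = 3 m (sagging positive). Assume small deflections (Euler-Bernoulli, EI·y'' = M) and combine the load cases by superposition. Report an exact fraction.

Load 1 — point force P=9 kN at a=24/5 m (b=L-a=36/5):
  M_1 = Pb²(3a+b)x/L³ - Pab²/L²  [x≤a] = 9·(36/5)²·(3·(24/5)+(36/5))·3/12³ - 9·(24/5)·(36/5)²/12² = 243/125 kN·m
Load 2 — applied couple M₀=2 kN·m at a=9 m (b=L-a=3):
  M_2 = R_Ax - M_A  [x≤a] with R_A=3/16, M_A=5/8 = (3/16)·3 - (5/8) = -1/16 kN·m
Load 3 — point force P=13 kN at a=4 m (b=L-a=8):
  M_3 = Pb²(3a+b)x/L³ - Pab²/L²  [x≤a] = 13·8²·(3·4+8)·3/12³ - 13·4·8²/12² = 52/9 kN·m
Load 4 — uniform load w=-20 kN/m over full span:
  M_4 = wLx/2 - wL²/12 - wx²/2 = (-20)·12·3/2 - (-20)·12²/12 - (-20)·3²/2 = -30 kN·m
Superposition: M = Σ M_i = -402133/18000 kN·m ≈ -22.340722 kN·m

M(3) = -402133/18000 kN·m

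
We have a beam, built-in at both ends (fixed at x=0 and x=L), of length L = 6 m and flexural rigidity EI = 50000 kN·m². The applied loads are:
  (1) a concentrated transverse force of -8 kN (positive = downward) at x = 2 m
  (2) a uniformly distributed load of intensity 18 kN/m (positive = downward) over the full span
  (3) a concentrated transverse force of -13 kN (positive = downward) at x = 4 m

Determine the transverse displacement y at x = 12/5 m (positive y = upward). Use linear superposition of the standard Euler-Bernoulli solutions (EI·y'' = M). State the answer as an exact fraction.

Load 1 — point force P=-8 kN at a=2 m (b=L-a=4):
  y_1 = -Pa²(L-x)²(3bL-(3b+a)(L-x))/(6L³EI)  [x>a] = -(-8)·2²·(6-(12/5))²·(3·4·6-(3·4+2)·(6-(12/5)))/(6·6³·50000) = 54/390625 m
Load 2 — uniform load w=18 kN/m over full span:
  y_2 = -wx²(L-x)²/(24EI) = -18·(12/5)²·(6-(12/5))²/(24·50000) = -2187/1953125 m
Load 3 — point force P=-13 kN at a=4 m (b=L-a=2):
  y_3 = -Pb²x²(3aL-(3a+b)x)/(6L³EI)  [x≤a] = -(-13)·2²·(12/5)²·(3·4·6-(3·4+2)·(12/5))/(6·6³·50000) = 208/1171875 m
Superposition: y = Σ y_i = -4711/5859375 m ≈ -0.000804 m

y(12/5) = -4711/5859375 m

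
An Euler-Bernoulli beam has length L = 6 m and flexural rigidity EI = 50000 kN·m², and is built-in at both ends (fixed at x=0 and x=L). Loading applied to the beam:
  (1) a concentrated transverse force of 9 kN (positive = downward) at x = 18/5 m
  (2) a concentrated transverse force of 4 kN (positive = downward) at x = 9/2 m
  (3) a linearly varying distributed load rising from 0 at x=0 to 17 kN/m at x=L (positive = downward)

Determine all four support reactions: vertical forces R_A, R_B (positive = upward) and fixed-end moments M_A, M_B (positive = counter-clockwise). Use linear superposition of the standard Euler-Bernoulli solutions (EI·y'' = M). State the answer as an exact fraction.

R_A = 19093/1000 kN, M_A = 26709/1000 kN·m, R_B = 44907/1000 kN, M_B = -41751/1000 kN·m

Load 1 — point force P=9 kN at a=18/5 m (b=L-a=12/5):
  R_A = Pb²(3a+b)/L³ = 9·(12/5)²·(3·(18/5)+(12/5))/6³ = 396/125 kN
  M_A = Pab²/L² = 9·(18/5)·(12/5)²/6² = 648/125 kN·m
  R_B = Pa²(a+3b)/L³ = 9·(18/5)²·((18/5)+3·(12/5))/6³ = 729/125 kN
  M_B = -Pa²b/L² = -9·(18/5)²·(12/5)/6² = -972/125 kN·m
Load 2 — point force P=4 kN at a=9/2 m (b=L-a=3/2):
  R_A = Pb²(3a+b)/L³ = 4·(3/2)²·(3·(9/2)+(3/2))/6³ = 5/8 kN
  M_A = Pab²/L² = 4·(9/2)·(3/2)²/6² = 9/8 kN·m
  R_B = Pa²(a+3b)/L³ = 4·(9/2)²·((9/2)+3·(3/2))/6³ = 27/8 kN
  M_B = -Pa²b/L² = -4·(9/2)²·(3/2)/6² = -27/8 kN·m
Load 3 — triangular load w₀=17 kN/m (0→w₀ over full span):
  R_A = 3w₀L/20 = 3·17·6/20 = 153/10 kN
  M_A = w₀L²/30 = 17·6²/30 = 102/5 kN·m
  R_B = 7w₀L/20 = 7·17·6/20 = 357/10 kN
  M_B = -w₀L²/20 = -17·6²/20 = -153/5 kN·m
Superposition: R_A = 19093/1000 kN, M_A = 26709/1000 kN·m, R_B = 44907/1000 kN, M_B = -41751/1000 kN·m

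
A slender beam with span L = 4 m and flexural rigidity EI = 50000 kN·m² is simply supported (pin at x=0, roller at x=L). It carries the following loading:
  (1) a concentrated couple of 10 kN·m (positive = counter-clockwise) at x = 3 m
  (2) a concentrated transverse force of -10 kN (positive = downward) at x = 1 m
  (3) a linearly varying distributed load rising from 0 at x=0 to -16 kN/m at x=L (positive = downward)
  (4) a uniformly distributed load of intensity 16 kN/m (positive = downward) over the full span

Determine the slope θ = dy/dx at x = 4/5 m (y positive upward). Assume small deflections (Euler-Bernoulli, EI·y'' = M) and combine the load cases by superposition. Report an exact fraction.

Load 1 — applied couple M₀=10 kN·m at a=3 m (b=L-a=1):
  θ_1 = (M₀x²/(2L)+C₁)/EI  [x≤a] with C₁=M₀(3b²-L²)/(6L)=-65/12 = (10·(4/5)²/(2·4)+(-65/12))/50000 = -277/3000000 rad
Load 2 — point force P=-10 kN at a=1 m (b=L-a=3):
  θ_2 = -Pb(L²-b²-3x²)/(6LEI)  [x≤a] = -(-10)·3·(4²-3²-3·(4/5)²)/(6·4·50000) = 127/1000000 rad
Load 3 — triangular load w₀=-16 kN/m (0→w₀ over full span):
  θ_3 = -w₀(7L⁴-30L²x²+15x⁴)/(360LEI) = -(-16)·(7·4⁴-30·4²·(4/5)²+15·(4/5)⁴)/(360·4·50000) = 5824/17578125 rad
Load 4 — uniform load w=16 kN/m over full span:
  θ_4 = -w(L³-6Lx²+4x³)/(24EI) = -16·(4³-6·4·(4/5)²+4·(4/5)³)/(24·50000) = -264/390625 rad
Superposition: θ = Σ θ_i = -43573/140625000 rad ≈ -0.000310 rad

θ(4/5) = -43573/140625000 rad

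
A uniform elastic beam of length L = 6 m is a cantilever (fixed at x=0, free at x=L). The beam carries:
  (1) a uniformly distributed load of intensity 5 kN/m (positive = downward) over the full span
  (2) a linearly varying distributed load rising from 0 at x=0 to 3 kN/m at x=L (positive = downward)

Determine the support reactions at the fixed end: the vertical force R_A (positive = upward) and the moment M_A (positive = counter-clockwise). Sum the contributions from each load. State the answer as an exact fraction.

R_A = 39 kN, M_A = 126 kN·m

Load 1 — uniform load w=5 kN/m over full span:
  R_A = wL = 5·6 = 30 kN
  M_A = wL²/2 = 5·6²/2 = 90 kN·m
Load 2 — triangular load w₀=3 kN/m (0→w₀ over full span):
  R_A = w₀L/2 = 3·6/2 = 9 kN
  M_A = w₀L²/3 = 3·6²/3 = 36 kN·m
Superposition: R_A = 39 kN, M_A = 126 kN·m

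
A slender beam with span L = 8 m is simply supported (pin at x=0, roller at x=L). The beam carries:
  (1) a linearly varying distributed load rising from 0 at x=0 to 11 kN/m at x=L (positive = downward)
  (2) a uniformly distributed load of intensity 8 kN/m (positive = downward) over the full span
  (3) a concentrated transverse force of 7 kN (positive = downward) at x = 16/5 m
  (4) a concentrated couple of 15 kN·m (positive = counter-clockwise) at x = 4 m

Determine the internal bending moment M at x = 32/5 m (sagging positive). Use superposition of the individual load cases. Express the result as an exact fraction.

M(32/5) = 9529/125 kN·m

Load 1 — triangular load w₀=11 kN/m (0→w₀ over full span):
  M_1 = w₀Lx/6 - w₀x³/(6L) = 11·8·(32/5)/6 - 11·(32/5)³/(6·8) = 4224/125 kN·m
Load 2 — uniform load w=8 kN/m over full span:
  M_2 = wx(L-x)/2 = 8·(32/5)·(8-(32/5))/2 = 1024/25 kN·m
Load 3 — point force P=7 kN at a=16/5 m (b=L-a=24/5):
  M_3 = Pa(L-x)/L  [x>a] = 7·(16/5)·(8-(32/5))/8 = 112/25 kN·m
Load 4 — applied couple M₀=15 kN·m at a=4 m (b=L-a=4):
  M_4 = M₀x/L - M₀  [x>a] = 15·(32/5)/8 - 15 = -3 kN·m
Superposition: M = Σ M_i = 9529/125 kN·m ≈ 76.232000 kN·m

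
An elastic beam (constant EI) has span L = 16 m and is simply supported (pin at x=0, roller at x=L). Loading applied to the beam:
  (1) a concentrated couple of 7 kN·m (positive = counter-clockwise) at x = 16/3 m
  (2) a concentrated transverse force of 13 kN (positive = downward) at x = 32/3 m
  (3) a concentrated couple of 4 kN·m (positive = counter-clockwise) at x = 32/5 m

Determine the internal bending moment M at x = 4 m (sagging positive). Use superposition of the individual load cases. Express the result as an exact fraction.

Load 1 — applied couple M₀=7 kN·m at a=16/3 m (b=L-a=32/3):
  M_1 = M₀x/L  [x≤a] = 7·4/16 = 7/4 kN·m
Load 2 — point force P=13 kN at a=32/3 m (b=L-a=16/3):
  M_2 = Pbx/L  [x≤a] = 13·(16/3)·4/16 = 52/3 kN·m
Load 3 — applied couple M₀=4 kN·m at a=32/5 m (b=L-a=48/5):
  M_3 = M₀x/L  [x≤a] = 4·4/16 = 1 kN·m
Superposition: M = Σ M_i = 241/12 kN·m ≈ 20.083333 kN·m

M(4) = 241/12 kN·m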